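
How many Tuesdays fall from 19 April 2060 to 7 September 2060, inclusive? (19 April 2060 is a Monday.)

21

19 April 2060 is a Monday; the first Tuesday on or after it is 20 April 2060 (1 day later).
From 20 April 2060 to 7 September 2060: 10 + 31 + 30 + 31 + 31 + 7 = 140 days (rest of April, May, June, July, August, September).
140 ÷ 7 = 20 full weeks with remainder 0, so 20 more Tuesdays after the first → 21.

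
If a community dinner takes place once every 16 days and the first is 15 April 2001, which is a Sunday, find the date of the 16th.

11 December 2001

The 16th occurrence is 15 intervals after the first: 15 × 16 = 240 days after 15 April 2001.
April has 30 days — 15 days to the end of April leaves 225.
May has 31 days (194 left).
June has 30 days (164 left).
July has 31 days (133 left).
August has 31 days (102 left).
September has 30 days (72 left).
October has 31 days (41 left).
November has 30 days (11 left).
11 days into December → 11 December 2001.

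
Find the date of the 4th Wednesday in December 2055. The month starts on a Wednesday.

2055-12-22

December 2055 begins on a Wednesday, so the first Wednesday is December 1.
The 4th Wednesday is 3 weeks later: 1 + 21 = 22.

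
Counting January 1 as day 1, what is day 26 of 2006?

26 into January → January 26.

2006-01-26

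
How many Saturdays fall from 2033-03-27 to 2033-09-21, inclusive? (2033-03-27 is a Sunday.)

25

2033-03-27 is a Sunday; the first Saturday on or after it is 2033-04-02 (6 days later).
From 2033-04-02 to 2033-09-21: 28 + 31 + 30 + 31 + 31 + 21 = 172 days (rest of April, May, June, July, August, September).
172 ÷ 7 = 24 full weeks with remainder 4, so 24 more Saturdays after the first → 25.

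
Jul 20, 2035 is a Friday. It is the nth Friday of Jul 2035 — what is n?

Day 20 falls in week ⌈20/7⌉ of the month.
Days 1–7 hold the 1st Friday, 8–14 the 2nd, 15–21 the 3rd, 22–28 the 4th, 29–31 the 5th.
20 is in the range for the 3rd.

3rd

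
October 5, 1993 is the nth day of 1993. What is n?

278

Days in months before October: 31 + 28 + 31 + 30 + 31 + 30 + 31 + 31 + 30 = 273.
Plus 5 days into October → day 278.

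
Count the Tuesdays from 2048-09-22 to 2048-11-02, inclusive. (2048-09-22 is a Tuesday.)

2048-09-22 is a Tuesday; the first Tuesday on or after it is 2048-09-22.
From 2048-09-22 to 2048-11-02: 8 + 31 + 2 = 41 days (rest of September, October, November).
41 ÷ 7 = 5 full weeks with remainder 6, so 5 more Tuesdays after the first → 6.

6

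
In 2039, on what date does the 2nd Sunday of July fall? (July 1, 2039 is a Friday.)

July 2039 begins on a Friday, so the first Sunday is July 3 (2 days later).
The 2nd Sunday is 1 weeks later: 3 + 7 = 10.

2039-07-10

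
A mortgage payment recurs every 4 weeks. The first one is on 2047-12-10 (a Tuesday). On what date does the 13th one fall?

2048-11-10

The 13th occurrence is 12 intervals after the first: 12 × 28 = 336 days after 2047-12-10.
December has 31 days — 21 days to the end of December leaves 315.
January has 31 days (284 left).
February has 29 days (255 left).
March has 31 days (224 left).
April has 30 days (194 left).
May has 31 days (163 left).
June has 30 days (133 left).
July has 31 days (102 left).
August has 31 days (71 left).
September has 30 days (41 left).
October has 31 days (10 left).
10 days into November → 2048-11-10.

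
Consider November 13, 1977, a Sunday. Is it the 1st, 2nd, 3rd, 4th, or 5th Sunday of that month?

2nd

Day 13 falls in week ⌈13/7⌉ of the month.
Days 1–7 hold the 1st Sunday, 8–14 the 2nd, 15–21 the 3rd, 22–28 the 4th, 29–31 the 5th.
13 is in the range for the 2nd.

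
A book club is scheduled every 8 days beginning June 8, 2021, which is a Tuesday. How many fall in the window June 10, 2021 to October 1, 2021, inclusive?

Occurrences land 8·i days after June 8, 2021 for i = 0, 1, 2, …
June 10, 2021 is 2 days after the start; 2 ÷ 8 = 0 remainder 2; since the remainder is 2, round up to i = 1. First occurrence in the window: #2 on June 16, 2021 (1×8 = 8 days in).
October 1, 2021 is 115 days after the start; 115 ÷ 8 = 14 remainder 3. Last occurrence in the window: #15 on September 28, 2021.
Occurrences #2 through #15: 14 in total.

14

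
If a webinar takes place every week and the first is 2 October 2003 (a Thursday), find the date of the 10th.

4 December 2003

The 10th occurrence is 9 intervals after the first: 9 × 7 = 63 days after 2 October 2003.
October has 31 days — 29 days to the end of October leaves 34.
November has 30 days (4 left).
4 days into December → 4 December 2003.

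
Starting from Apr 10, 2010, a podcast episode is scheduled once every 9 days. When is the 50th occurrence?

The 50th occurrence is 49 intervals after the first: 49 × 9 = 441 days after Apr 10, 2010.
Apr has 30 days — 20 days to the end of Apr leaves 421.
From end of Apr to end of 2010 is 245 days (176 left).
Jan has 31 days (145 left).
Feb has 28 days (117 left).
Mar has 31 days (86 left).
Apr has 30 days (56 left).
May has 31 days (25 left).
25 days into Jun → Jun 25, 2011.

Jun 25, 2011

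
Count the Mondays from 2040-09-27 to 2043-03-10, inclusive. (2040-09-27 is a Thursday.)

128

2040-09-27 is a Thursday; the first Monday on or after it is 2040-10-01 (4 days later).
From 2040-10-01 to 2043-03-10: 91 + 365 + 365 + 69 = 890 days (rest of 2040, 2041, 2042, to 2043-03-10 in 2043).
890 ÷ 7 = 127 full weeks with remainder 1, so 127 more Mondays after the first → 128.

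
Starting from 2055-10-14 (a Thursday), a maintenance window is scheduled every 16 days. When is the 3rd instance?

The 3rd occurrence is 2 intervals after the first: 2 × 16 = 32 days after 2055-10-14.
October has 31 days — 17 days to the end of October leaves 15.
15 days into November → 2055-11-15.

2055-11-15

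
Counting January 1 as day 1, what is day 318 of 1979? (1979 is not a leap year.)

Nov 14, 1979

Jan has 31 days (318 − 31 = 287 remain).
Feb has 28 days (287 − 28 = 259 remain).
Mar has 31 days (259 − 31 = 228 remain).
Apr has 30 days (228 − 30 = 198 remain).
May has 31 days (198 − 31 = 167 remain).
Jun has 30 days (167 − 30 = 137 remain).
Jul has 31 days (137 − 31 = 106 remain).
Aug has 31 days (106 − 31 = 75 remain).
Sep has 30 days (75 − 30 = 45 remain).
Oct has 31 days (45 − 31 = 14 remain).
14 into Nov → Nov 14.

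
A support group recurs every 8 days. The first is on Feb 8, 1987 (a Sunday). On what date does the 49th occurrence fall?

The 49th occurrence is 48 intervals after the first: 48 × 8 = 384 days after Feb 8, 1987.
Feb has 28 days — 20 days to the end of Feb leaves 364.
Mar has 31 days (333 left).
Apr has 30 days (303 left).
May has 31 days (272 left).
Jun has 30 days (242 left).
Jul has 31 days (211 left).
Aug has 31 days (180 left).
Sep has 30 days (150 left).
Oct has 31 days (119 left).
Nov has 30 days (89 left).
Dec has 31 days (58 left).
Jan has 31 days (27 left).
27 days into Feb → Feb 27, 1988.

Feb 27, 1988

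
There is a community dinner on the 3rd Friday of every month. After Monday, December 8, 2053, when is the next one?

December 2053 starts on a Monday; its first Friday is the 5th, so the 3rd Friday is the 19th — December 19, 2053.
December 19, 2053 is after December 8, 2053, so that is the next one.

December 19, 2053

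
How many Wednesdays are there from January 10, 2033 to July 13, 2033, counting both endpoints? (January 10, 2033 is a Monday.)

27

January 10, 2033 is a Monday; the first Wednesday on or after it is January 12, 2033 (2 days later).
From January 12, 2033 to July 13, 2033: 19 + 28 + 31 + 30 + 31 + 30 + 13 = 182 days (rest of January, February, March, April, May, June, July).
182 ÷ 7 = 26 full weeks with remainder 0, so 26 more Wednesdays after the first → 27.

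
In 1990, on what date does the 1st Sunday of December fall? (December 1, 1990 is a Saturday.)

December 1990 begins on a Saturday, so the first Sunday is December 2 (1 day later).

December 2, 1990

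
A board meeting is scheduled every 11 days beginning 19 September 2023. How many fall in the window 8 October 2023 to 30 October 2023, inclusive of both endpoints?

2

Occurrences land 11·i days after 19 September 2023 for i = 0, 1, 2, …
8 October 2023 is 19 days after the start; 19 ÷ 11 = 1 remainder 8; since the remainder is 8, round up to i = 2. First occurrence in the window: #3 on 11 October 2023 (2×11 = 22 days in).
30 October 2023 is 41 days after the start; 41 ÷ 11 = 3 remainder 8. Last occurrence in the window: #4 on 22 October 2023.
Occurrences #3 through #4: 2 in total.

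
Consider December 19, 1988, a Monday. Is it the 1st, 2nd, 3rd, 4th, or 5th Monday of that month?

3rd

Day 19 falls in week ⌈19/7⌉ of the month.
Days 1–7 hold the 1st Monday, 8–14 the 2nd, 15–21 the 3rd, 22–28 the 4th, 29–31 the 5th.
19 is in the range for the 3rd.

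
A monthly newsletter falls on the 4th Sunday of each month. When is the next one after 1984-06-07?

1984-06-24

June 1984 starts on a Friday; its first Sunday is the 3rd, so the 4th Sunday is the 24th — 1984-06-24.
1984-06-24 is after 1984-06-07, so that is the next one.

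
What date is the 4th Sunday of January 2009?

2009-01-25

The first Sunday of January 2009 is January 4.
The 4th Sunday is 3 weeks later: 4 + 21 = 25.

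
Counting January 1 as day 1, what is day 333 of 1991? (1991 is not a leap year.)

Nov 29, 1991

Jan has 31 days (333 − 31 = 302 remain).
Feb has 28 days (302 − 28 = 274 remain).
Mar has 31 days (274 − 31 = 243 remain).
Apr has 30 days (243 − 30 = 213 remain).
May has 31 days (213 − 31 = 182 remain).
Jun has 30 days (182 − 30 = 152 remain).
Jul has 31 days (152 − 31 = 121 remain).
Aug has 31 days (121 − 31 = 90 remain).
Sep has 30 days (90 − 30 = 60 remain).
Oct has 31 days (60 − 31 = 29 remain).
29 into Nov → Nov 29.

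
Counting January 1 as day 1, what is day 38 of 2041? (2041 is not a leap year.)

Jan has 31 days (38 − 31 = 7 remain).
7 into Feb → Feb 7.

Feb 7, 2041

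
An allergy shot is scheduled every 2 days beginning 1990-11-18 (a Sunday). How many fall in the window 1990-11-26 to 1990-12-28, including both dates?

17

Occurrences land 2·i days after 1990-11-18 for i = 0, 1, 2, …
1990-11-26 is 8 days after the start; 8 ÷ 2 = 4 remainder 0. First occurrence in the window: #5 on 1990-11-26 (4×2 = 8 days in).
1990-12-28 is 40 days after the start; 40 ÷ 2 = 20 remainder 0. Last occurrence in the window: #21 on 1990-12-28.
Occurrences #5 through #21: 17 in total.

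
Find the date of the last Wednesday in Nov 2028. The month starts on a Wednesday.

Nov 29, 2028

Nov 2028 begins on a Wednesday, so the first Wednesday is Nov 1.
Nov 2028 has 30 days. Adding weeks: 1, 8, 15, 22, 29 — the last one ≤ 30 is the 29th.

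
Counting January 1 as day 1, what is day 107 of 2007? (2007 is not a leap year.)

April 17, 2007

January has 31 days (107 − 31 = 76 remain).
February has 28 days (76 − 28 = 48 remain).
March has 31 days (48 − 31 = 17 remain).
17 into April → April 17.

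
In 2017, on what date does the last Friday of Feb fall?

Feb 24, 2017

The first Friday of Feb 2017 is Feb 3.
Feb 2017 has 28 days. Adding weeks: 3, 10, 17, 24 — the last one ≤ 28 is the 24th.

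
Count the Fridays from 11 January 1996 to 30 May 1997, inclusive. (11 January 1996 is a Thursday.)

73

11 January 1996 is a Thursday; the first Friday on or after it is 12 January 1996 (1 day later).
From 12 January 1996 to 30 May 1997: 354 + 150 = 504 days (rest of 1996, to 30 May 1997 in 1997).
504 ÷ 7 = 72 full weeks with remainder 0, so 72 more Fridays after the first → 73.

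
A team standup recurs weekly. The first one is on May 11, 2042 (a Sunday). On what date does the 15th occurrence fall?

The 15th occurrence is 14 intervals after the first: 14 × 7 = 98 days after May 11, 2042.
May has 31 days — 20 days to the end of May leaves 78.
June has 30 days (48 left).
July has 31 days (17 left).
17 days into August → August 17, 2042.

August 17, 2042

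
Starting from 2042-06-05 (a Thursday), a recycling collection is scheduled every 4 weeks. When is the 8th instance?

The 8th occurrence is 7 intervals after the first: 7 × 28 = 196 days after 2042-06-05.
June has 30 days — 25 days to the end of June leaves 171.
July has 31 days (140 left).
August has 31 days (109 left).
September has 30 days (79 left).
October has 31 days (48 left).
November has 30 days (18 left).
18 days into December → 2042-12-18.

2042-12-18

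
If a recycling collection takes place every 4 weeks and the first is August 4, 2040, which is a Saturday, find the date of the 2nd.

The 2nd occurrence is 1 interval after the first: 1 × 28 = 28 days after August 4, 2040.
August has 31 days — 27 days to the end of August leaves 1.
1 day into September → September 1, 2040.

September 1, 2040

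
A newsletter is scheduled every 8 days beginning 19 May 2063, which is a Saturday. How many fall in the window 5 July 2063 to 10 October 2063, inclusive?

Occurrences land 8·i days after 19 May 2063 for i = 0, 1, 2, …
5 July 2063 is 47 days after the start; 47 ÷ 8 = 5 remainder 7; since the remainder is 7, round up to i = 6. First occurrence in the window: #7 on 6 July 2063 (6×8 = 48 days in).
10 October 2063 is 144 days after the start; 144 ÷ 8 = 18 remainder 0. Last occurrence in the window: #19 on 10 October 2063.
Occurrences #7 through #19: 13 in total.

13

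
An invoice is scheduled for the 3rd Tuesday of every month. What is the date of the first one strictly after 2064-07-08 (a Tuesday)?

2064-07-15

July 2064 starts on a Tuesday; its first Tuesday is the 1st, so the 3rd Tuesday is the 15th — 2064-07-15.
2064-07-15 is after 2064-07-08, so that is the next one.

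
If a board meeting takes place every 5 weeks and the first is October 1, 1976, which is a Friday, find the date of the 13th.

November 25, 1977

The 13th occurrence is 12 intervals after the first: 12 × 35 = 420 days after October 1, 1976.
October has 31 days — 30 days to the end of October leaves 390.
November has 30 days (360 left).
December has 31 days (329 left).
January has 31 days (298 left).
February has 28 days (270 left).
March has 31 days (239 left).
April has 30 days (209 left).
May has 31 days (178 left).
June has 30 days (148 left).
July has 31 days (117 left).
August has 31 days (86 left).
September has 30 days (56 left).
October has 31 days (25 left).
25 days into November → November 25, 1977.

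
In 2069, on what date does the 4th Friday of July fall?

July 2069 begins on a Monday, so the first Friday is July 5 (4 days later).
The 4th Friday is 3 weeks later: 5 + 21 = 26.

2069-07-26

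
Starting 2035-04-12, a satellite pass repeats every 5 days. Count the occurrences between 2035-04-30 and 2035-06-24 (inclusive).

11

Occurrences land 5·i days after 2035-04-12 for i = 0, 1, 2, …
2035-04-30 is 18 days after the start; 18 ÷ 5 = 3 remainder 3; since the remainder is 3, round up to i = 4. First occurrence in the window: #5 on 2035-05-02 (4×5 = 20 days in).
2035-06-24 is 73 days after the start; 73 ÷ 5 = 14 remainder 3. Last occurrence in the window: #15 on 2035-06-21.
Occurrences #5 through #15: 11 in total.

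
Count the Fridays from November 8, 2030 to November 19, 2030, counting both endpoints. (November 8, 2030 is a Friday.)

2

November 8, 2030 is a Friday; the first Friday on or after it is November 8, 2030.
From November 8, 2030 to November 19, 2030 is 19 − 8 = 11 days.
11 ÷ 7 = 1 full weeks with remainder 4, so 1 more Fridays after the first → 2.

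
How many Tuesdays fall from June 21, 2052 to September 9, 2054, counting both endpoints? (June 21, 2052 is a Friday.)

June 21, 2052 is a Friday; the first Tuesday on or after it is June 25, 2052 (4 days later).
From June 25, 2052 to September 9, 2054: 189 + 365 + 252 = 806 days (rest of 2052, 2053, to September 9, 2054 in 2054).
806 ÷ 7 = 115 full weeks with remainder 1, so 115 more Tuesdays after the first → 116.

116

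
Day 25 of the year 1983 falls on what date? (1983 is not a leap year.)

25 into January → January 25.

25 January 1983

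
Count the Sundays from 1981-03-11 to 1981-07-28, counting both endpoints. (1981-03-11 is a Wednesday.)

1981-03-11 is a Wednesday; the first Sunday on or after it is 1981-03-15 (4 days later).
From 1981-03-15 to 1981-07-28: 16 + 30 + 31 + 30 + 28 = 135 days (rest of March, April, May, June, July).
135 ÷ 7 = 19 full weeks with remainder 2, so 19 more Sundays after the first → 20.

20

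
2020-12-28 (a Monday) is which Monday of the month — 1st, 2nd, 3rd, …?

Day 28 falls in week ⌈28/7⌉ of the month.
Days 1–7 hold the 1st Monday, 8–14 the 2nd, 15–21 the 3rd, 22–28 the 4th, 29–31 the 5th.
28 is in the range for the 4th.

4th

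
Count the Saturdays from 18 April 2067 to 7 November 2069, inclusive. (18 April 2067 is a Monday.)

133

18 April 2067 is a Monday; the first Saturday on or after it is 23 April 2067 (5 days later).
From 23 April 2067 to 7 November 2069: 252 + 366 + 311 = 929 days (rest of 2067, 2068, to 7 November 2069 in 2069).
929 ÷ 7 = 132 full weeks with remainder 5, so 132 more Saturdays after the first → 133.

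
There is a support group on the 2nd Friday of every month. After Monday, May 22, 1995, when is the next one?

June 9, 1995

May 1995 starts on a Monday; its first Friday is the 5th, so the 2nd Friday is the 12th — May 12, 1995.
That is not after May 22, 1995, so look at June 1995.
June 1995 starts on a Thursday; its first Friday is the 2nd, so the 2nd Friday is the 9th — June 9, 1995.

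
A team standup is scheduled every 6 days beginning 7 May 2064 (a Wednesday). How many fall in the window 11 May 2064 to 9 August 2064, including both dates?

15

Occurrences land 6·i days after 7 May 2064 for i = 0, 1, 2, …
11 May 2064 is 4 days after the start; 4 ÷ 6 = 0 remainder 4; since the remainder is 4, round up to i = 1. First occurrence in the window: #2 on 13 May 2064 (1×6 = 6 days in).
9 August 2064 is 94 days after the start; 94 ÷ 6 = 15 remainder 4. Last occurrence in the window: #16 on 5 August 2064.
Occurrences #2 through #16: 15 in total.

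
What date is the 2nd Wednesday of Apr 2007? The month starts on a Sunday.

Apr 2007 begins on a Sunday, so the first Wednesday is Apr 4 (3 days later).
The 2nd Wednesday is 1 weeks later: 4 + 7 = 11.

Apr 11, 2007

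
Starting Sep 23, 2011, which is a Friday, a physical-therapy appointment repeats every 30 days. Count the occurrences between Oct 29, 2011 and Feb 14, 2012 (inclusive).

Occurrences land 30·i days after Sep 23, 2011 for i = 0, 1, 2, …
Oct 29, 2011 is 36 days after the start; 36 ÷ 30 = 1 remainder 6; since the remainder is 6, round up to i = 2. First occurrence in the window: #3 on Nov 22, 2011 (2×30 = 60 days in).
Feb 14, 2012 is 144 days after the start; 144 ÷ 30 = 4 remainder 24. Last occurrence in the window: #5 on Jan 21, 2012.
Occurrences #3 through #5: 3 in total.

3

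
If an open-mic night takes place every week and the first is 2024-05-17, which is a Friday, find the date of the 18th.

2024-09-13

The 18th occurrence is 17 intervals after the first: 17 × 7 = 119 days after 2024-05-17.
May has 31 days — 14 days to the end of May leaves 105.
June has 30 days (75 left).
July has 31 days (44 left).
August has 31 days (13 left).
13 days into September → 2024-09-13.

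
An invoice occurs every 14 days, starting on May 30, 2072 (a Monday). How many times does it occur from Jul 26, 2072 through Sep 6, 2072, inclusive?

Occurrences land 14·i days after May 30, 2072 for i = 0, 1, 2, …
Jul 26, 2072 is 57 days after the start; 57 ÷ 14 = 4 remainder 1; since the remainder is 1, round up to i = 5. First occurrence in the window: #6 on Aug 8, 2072 (5×14 = 70 days in).
Sep 6, 2072 is 99 days after the start; 99 ÷ 14 = 7 remainder 1. Last occurrence in the window: #8 on Sep 5, 2072.
Occurrences #6 through #8: 3 in total.

3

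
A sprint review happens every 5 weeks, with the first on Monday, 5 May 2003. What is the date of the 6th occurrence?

The 6th occurrence is 5 intervals after the first: 5 × 35 = 175 days after 5 May 2003.
May has 31 days — 26 days to the end of May leaves 149.
June has 30 days (119 left).
July has 31 days (88 left).
August has 31 days (57 left).
September has 30 days (27 left).
27 days into October → 27 October 2003.

27 October 2003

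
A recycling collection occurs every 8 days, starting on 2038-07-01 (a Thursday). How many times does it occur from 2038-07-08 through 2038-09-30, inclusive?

Occurrences land 8·i days after 2038-07-01 for i = 0, 1, 2, …
2038-07-08 is 7 days after the start; 7 ÷ 8 = 0 remainder 7; since the remainder is 7, round up to i = 1. First occurrence in the window: #2 on 2038-07-09 (1×8 = 8 days in).
2038-09-30 is 91 days after the start; 91 ÷ 8 = 11 remainder 3. Last occurrence in the window: #12 on 2038-09-27.
Occurrences #2 through #12: 11 in total.

11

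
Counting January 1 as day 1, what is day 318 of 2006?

Jan has 31 days (318 − 31 = 287 remain).
Feb has 28 days (287 − 28 = 259 remain).
Mar has 31 days (259 − 31 = 228 remain).
Apr has 30 days (228 − 30 = 198 remain).
May has 31 days (198 − 31 = 167 remain).
Jun has 30 days (167 − 30 = 137 remain).
Jul has 31 days (137 − 31 = 106 remain).
Aug has 31 days (106 − 31 = 75 remain).
Sep has 30 days (75 − 30 = 45 remain).
Oct has 31 days (45 − 31 = 14 remain).
14 into Nov → Nov 14.

Nov 14, 2006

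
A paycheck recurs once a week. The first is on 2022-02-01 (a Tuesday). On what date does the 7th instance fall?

2022-03-15

The 7th occurrence is 6 intervals after the first: 6 × 7 = 42 days after 2022-02-01.
February has 28 days — 27 days to the end of February leaves 15.
15 days into March → 2022-03-15.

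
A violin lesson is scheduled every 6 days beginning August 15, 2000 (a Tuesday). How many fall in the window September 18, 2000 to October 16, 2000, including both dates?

5

Occurrences land 6·i days after August 15, 2000 for i = 0, 1, 2, …
September 18, 2000 is 34 days after the start; 34 ÷ 6 = 5 remainder 4; since the remainder is 4, round up to i = 6. First occurrence in the window: #7 on September 20, 2000 (6×6 = 36 days in).
October 16, 2000 is 62 days after the start; 62 ÷ 6 = 10 remainder 2. Last occurrence in the window: #11 on October 14, 2000.
Occurrences #7 through #11: 5 in total.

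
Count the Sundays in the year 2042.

January 1, 2042 is a Wednesday; the first Sunday on or after it is January 5, 2042 (4 days later).
From January 5, 2042 to December 31, 2042: 26 + 28 + 31 + 30 + 31 + 30 + 31 + 31 + 30 + 31 + 30 + 31 = 360 days (rest of January, February, March, April, May, June, July, August, September, October, November, December).
360 ÷ 7 = 51 full weeks with remainder 3, so 51 more Sundays after the first → 52.

52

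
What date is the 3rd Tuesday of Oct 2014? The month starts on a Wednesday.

Oct 21, 2014

Oct 2014 begins on a Wednesday, so the first Tuesday is Oct 7 (6 days later).
The 3rd Tuesday is 2 weeks later: 7 + 14 = 21.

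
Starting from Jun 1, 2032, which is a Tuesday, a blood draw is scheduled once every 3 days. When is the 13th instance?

The 13th occurrence is 12 intervals after the first: 12 × 3 = 36 days after Jun 1, 2032.
Jun has 30 days — 29 days to the end of Jun leaves 7.
7 days into Jul → Jul 7, 2032.

Jul 7, 2032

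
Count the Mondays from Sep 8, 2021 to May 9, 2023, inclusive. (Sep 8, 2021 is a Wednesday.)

Sep 8, 2021 is a Wednesday; the first Monday on or after it is Sep 13, 2021 (5 days later).
From Sep 13, 2021 to May 9, 2023: 109 + 365 + 129 = 603 days (rest of 2021, 2022, to May 9, 2023 in 2023).
603 ÷ 7 = 86 full weeks with remainder 1, so 86 more Mondays after the first → 87.

87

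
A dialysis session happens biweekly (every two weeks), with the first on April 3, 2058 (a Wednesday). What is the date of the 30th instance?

The 30th occurrence is 29 intervals after the first: 29 × 14 = 406 days after April 3, 2058.
April has 30 days — 27 days to the end of April leaves 379.
May has 31 days (348 left).
June has 30 days (318 left).
July has 31 days (287 left).
August has 31 days (256 left).
September has 30 days (226 left).
October has 31 days (195 left).
November has 30 days (165 left).
December has 31 days (134 left).
January has 31 days (103 left).
February has 28 days (75 left).
March has 31 days (44 left).
April has 30 days (14 left).
14 days into May → May 14, 2059.

May 14, 2059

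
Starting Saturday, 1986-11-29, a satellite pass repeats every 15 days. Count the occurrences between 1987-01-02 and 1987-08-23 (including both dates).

Occurrences land 15·i days after 1986-11-29 for i = 0, 1, 2, …
1987-01-02 is 34 days after the start; 34 ÷ 15 = 2 remainder 4; since the remainder is 4, round up to i = 3. First occurrence in the window: #4 on 1987-01-13 (3×15 = 45 days in).
1987-08-23 is 267 days after the start; 267 ÷ 15 = 17 remainder 12. Last occurrence in the window: #18 on 1987-08-11.
Occurrences #4 through #18: 15 in total.

15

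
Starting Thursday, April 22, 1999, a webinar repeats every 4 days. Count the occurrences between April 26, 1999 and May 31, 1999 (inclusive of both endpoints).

Occurrences land 4·i days after April 22, 1999 for i = 0, 1, 2, …
April 26, 1999 is 4 days after the start; 4 ÷ 4 = 1 remainder 0. First occurrence in the window: #2 on April 26, 1999 (1×4 = 4 days in).
May 31, 1999 is 39 days after the start; 39 ÷ 4 = 9 remainder 3. Last occurrence in the window: #10 on May 28, 1999.
Occurrences #2 through #10: 9 in total.

9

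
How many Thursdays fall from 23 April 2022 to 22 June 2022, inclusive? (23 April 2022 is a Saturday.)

8

23 April 2022 is a Saturday; the first Thursday on or after it is 28 April 2022 (5 days later).
From 28 April 2022 to 22 June 2022: 2 + 31 + 22 = 55 days (rest of April, May, June).
55 ÷ 7 = 7 full weeks with remainder 6, so 7 more Thursdays after the first → 8.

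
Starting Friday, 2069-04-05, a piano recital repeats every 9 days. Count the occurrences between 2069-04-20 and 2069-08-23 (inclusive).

Occurrences land 9·i days after 2069-04-05 for i = 0, 1, 2, …
2069-04-20 is 15 days after the start; 15 ÷ 9 = 1 remainder 6; since the remainder is 6, round up to i = 2. First occurrence in the window: #3 on 2069-04-23 (2×9 = 18 days in).
2069-08-23 is 140 days after the start; 140 ÷ 9 = 15 remainder 5. Last occurrence in the window: #16 on 2069-08-18.
Occurrences #3 through #16: 14 in total.

14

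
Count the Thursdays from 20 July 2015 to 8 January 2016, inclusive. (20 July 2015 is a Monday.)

25

20 July 2015 is a Monday; the first Thursday on or after it is 23 July 2015 (3 days later).
From 23 July 2015 to 8 January 2016: 8 + 31 + 30 + 31 + 30 + 31 + 8 = 169 days (rest of July, August, September, October, November, December, January).
169 ÷ 7 = 24 full weeks with remainder 1, so 24 more Thursdays after the first → 25.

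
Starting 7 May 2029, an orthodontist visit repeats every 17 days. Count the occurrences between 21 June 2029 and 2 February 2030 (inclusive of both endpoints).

Occurrences land 17·i days after 7 May 2029 for i = 0, 1, 2, …
21 June 2029 is 45 days after the start; 45 ÷ 17 = 2 remainder 11; since the remainder is 11, round up to i = 3. First occurrence in the window: #4 on 27 June 2029 (3×17 = 51 days in).
2 February 2030 is 271 days after the start; 271 ÷ 17 = 15 remainder 16. Last occurrence in the window: #16 on 17 January 2030.
Occurrences #4 through #16: 13 in total.

13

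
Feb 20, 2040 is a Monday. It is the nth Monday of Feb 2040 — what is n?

3rd

Day 20 falls in week ⌈20/7⌉ of the month.
Days 1–7 hold the 1st Monday, 8–14 the 2nd, 15–21 the 3rd, 22–28 the 4th, 29–31 the 5th.
20 is in the range for the 3rd.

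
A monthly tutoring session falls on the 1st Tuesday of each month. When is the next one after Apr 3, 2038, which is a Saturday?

Apr 6, 2038

Apr 2038 starts on a Thursday, so its 1st Tuesday is Apr 6, 2038 (5 days in).
Apr 6, 2038 is after Apr 3, 2038, so that is the next one.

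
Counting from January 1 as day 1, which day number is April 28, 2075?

Days in months before April: 31 + 28 + 31 = 90.
Plus 28 days into April → day 118.

118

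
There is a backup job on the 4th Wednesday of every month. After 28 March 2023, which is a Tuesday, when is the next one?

26 April 2023

March 2023 starts on a Wednesday; its first Wednesday is the 1st, so the 4th Wednesday is the 22nd — 22 March 2023.
That is not after 28 March 2023, so look at April 2023.
April 2023 starts on a Saturday; its first Wednesday is the 5th, so the 4th Wednesday is the 26th — 26 April 2023.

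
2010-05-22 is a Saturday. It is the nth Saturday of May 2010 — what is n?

Day 22 falls in week ⌈22/7⌉ of the month.
Days 1–7 hold the 1st Saturday, 8–14 the 2nd, 15–21 the 3rd, 22–28 the 4th, 29–31 the 5th.
22 is in the range for the 4th.

4th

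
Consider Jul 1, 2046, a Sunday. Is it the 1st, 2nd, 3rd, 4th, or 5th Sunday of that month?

1st

Day 1 falls in week ⌈1/7⌉ of the month.
Days 1–7 hold the 1st Sunday, 8–14 the 2nd, 15–21 the 3rd, 22–28 the 4th, 29–31 the 5th.
1 is in the range for the 1st.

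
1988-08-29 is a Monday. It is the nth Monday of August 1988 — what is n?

5th

Day 29 falls in week ⌈29/7⌉ of the month.
Days 1–7 hold the 1st Monday, 8–14 the 2nd, 15–21 the 3rd, 22–28 the 4th, 29–31 the 5th.
29 is in the range for the 5th.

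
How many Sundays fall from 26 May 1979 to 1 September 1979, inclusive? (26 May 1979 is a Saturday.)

14

26 May 1979 is a Saturday; the first Sunday on or after it is 27 May 1979 (1 day later).
From 27 May 1979 to 1 September 1979: 4 + 30 + 31 + 31 + 1 = 97 days (rest of May, June, July, August, September).
97 ÷ 7 = 13 full weeks with remainder 6, so 13 more Sundays after the first → 14.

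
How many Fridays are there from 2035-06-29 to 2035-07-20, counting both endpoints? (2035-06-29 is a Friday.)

4

2035-06-29 is a Friday; the first Friday on or after it is 2035-06-29.
From 2035-06-29 to 2035-07-20: 1 + 20 = 21 days (rest of June, July).
21 ÷ 7 = 3 full weeks with remainder 0, so 3 more Fridays after the first → 4.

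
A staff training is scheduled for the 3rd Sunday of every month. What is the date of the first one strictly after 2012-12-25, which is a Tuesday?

December 2012 starts on a Saturday; its first Sunday is the 2nd, so the 3rd Sunday is the 16th — 2012-12-16.
That is not after 2012-12-25, so look at January 2013.
January 2013 starts on a Tuesday; its first Sunday is the 6th, so the 3rd Sunday is the 20th — 2013-01-20.

2013-01-20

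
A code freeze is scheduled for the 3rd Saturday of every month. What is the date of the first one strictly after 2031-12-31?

2032-01-17

December 2031 starts on a Monday; its first Saturday is the 6th, so the 3rd Saturday is the 20th — 2031-12-20.
That is not after 2031-12-31, so look at January 2032.
January 2032 starts on a Thursday; its first Saturday is the 3rd, so the 3rd Saturday is the 17th — 2032-01-17.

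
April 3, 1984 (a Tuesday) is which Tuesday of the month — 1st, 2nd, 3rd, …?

1st

Day 3 falls in week ⌈3/7⌉ of the month.
Days 1–7 hold the 1st Tuesday, 8–14 the 2nd, 15–21 the 3rd, 22–28 the 4th, 29–31 the 5th.
3 is in the range for the 1st.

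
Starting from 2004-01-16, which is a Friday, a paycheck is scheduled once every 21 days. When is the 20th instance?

The 20th occurrence is 19 intervals after the first: 19 × 21 = 399 days after 2004-01-16.
January has 31 days — 15 days to the end of January leaves 384.
February has 29 days (355 left).
March has 31 days (324 left).
April has 30 days (294 left).
May has 31 days (263 left).
June has 30 days (233 left).
July has 31 days (202 left).
August has 31 days (171 left).
September has 30 days (141 left).
October has 31 days (110 left).
November has 30 days (80 left).
December has 31 days (49 left).
January has 31 days (18 left).
18 days into February → 2005-02-18.

2005-02-18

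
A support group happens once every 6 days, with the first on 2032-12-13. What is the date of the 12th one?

2033-02-17

The 12th occurrence is 11 intervals after the first: 11 × 6 = 66 days after 2032-12-13.
December has 31 days — 18 days to the end of December leaves 48.
January has 31 days (17 left).
17 days into February → 2033-02-17.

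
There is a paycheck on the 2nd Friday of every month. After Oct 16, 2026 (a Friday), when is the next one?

Nov 13, 2026

Oct 2026 starts on a Thursday; its first Friday is the 2nd, so the 2nd Friday is the 9th — Oct 9, 2026.
That is not after Oct 16, 2026, so look at Nov 2026.
Nov 2026 starts on a Sunday; its first Friday is the 6th, so the 2nd Friday is the 13th — Nov 13, 2026.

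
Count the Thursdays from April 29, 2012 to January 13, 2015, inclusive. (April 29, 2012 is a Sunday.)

141

April 29, 2012 is a Sunday; the first Thursday on or after it is May 3, 2012 (4 days later).
From May 3, 2012 to January 13, 2015: 242 + 365 + 365 + 13 = 985 days (rest of 2012, 2013, 2014, to January 13, 2015 in 2015).
985 ÷ 7 = 140 full weeks with remainder 5, so 140 more Thursdays after the first → 141.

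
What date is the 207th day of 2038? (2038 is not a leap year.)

January has 31 days (207 − 31 = 176 remain).
February has 28 days (176 − 28 = 148 remain).
March has 31 days (148 − 31 = 117 remain).
April has 30 days (117 − 30 = 87 remain).
May has 31 days (87 − 31 = 56 remain).
June has 30 days (56 − 30 = 26 remain).
26 into July → July 26.

July 26, 2038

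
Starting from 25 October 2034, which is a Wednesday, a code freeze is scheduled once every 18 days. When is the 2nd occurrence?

The 2nd occurrence is 1 interval after the first: 1 × 18 = 18 days after 25 October 2034.
October has 31 days — 6 days to the end of October leaves 12.
12 days into November → 12 November 2034.

12 November 2034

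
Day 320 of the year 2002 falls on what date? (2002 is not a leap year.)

2002-11-16

January has 31 days (320 − 31 = 289 remain).
February has 28 days (289 − 28 = 261 remain).
March has 31 days (261 − 31 = 230 remain).
April has 30 days (230 − 30 = 200 remain).
May has 31 days (200 − 31 = 169 remain).
June has 30 days (169 − 30 = 139 remain).
July has 31 days (139 − 31 = 108 remain).
August has 31 days (108 − 31 = 77 remain).
September has 30 days (77 − 30 = 47 remain).
October has 31 days (47 − 31 = 16 remain).
16 into November → November 16.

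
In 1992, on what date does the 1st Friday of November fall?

November 1992 begins on a Sunday, so the first Friday is November 6 (5 days later).

6 November 1992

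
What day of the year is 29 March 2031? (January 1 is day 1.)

88

Days in months before March: 31 + 28 = 59.
Plus 29 days into March → day 88.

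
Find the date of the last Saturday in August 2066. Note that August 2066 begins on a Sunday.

August 2066 begins on a Sunday, so the first Saturday is August 7 (6 days later).
August 2066 has 31 days. Adding weeks: 7, 14, 21, 28 — the last one ≤ 31 is the 28th.

2066-08-28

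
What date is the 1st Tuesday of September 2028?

September 2028 begins on a Friday, so the first Tuesday is September 5 (4 days later).

5 September 2028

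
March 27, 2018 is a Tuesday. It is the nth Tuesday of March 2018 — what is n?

Day 27 falls in week ⌈27/7⌉ of the month.
Days 1–7 hold the 1st Tuesday, 8–14 the 2nd, 15–21 the 3rd, 22–28 the 4th, 29–31 the 5th.
27 is in the range for the 4th.

4th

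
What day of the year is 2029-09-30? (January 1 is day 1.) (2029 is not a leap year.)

Days in months before September: 31 + 28 + 31 + 30 + 31 + 30 + 31 + 31 = 243.
Plus 30 days into September → day 273.

273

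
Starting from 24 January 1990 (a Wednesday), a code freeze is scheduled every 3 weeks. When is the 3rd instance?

7 March 1990

The 3rd occurrence is 2 intervals after the first: 2 × 21 = 42 days after 24 January 1990.
January has 31 days — 7 days to the end of January leaves 35.
February has 28 days (7 left).
7 days into March → 7 March 1990.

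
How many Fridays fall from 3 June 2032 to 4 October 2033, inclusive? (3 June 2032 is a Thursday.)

3 June 2032 is a Thursday; the first Friday on or after it is 4 June 2032 (1 day later).
From 4 June 2032 to 4 October 2033: 210 + 277 = 487 days (rest of 2032, to 4 October 2033 in 2033).
487 ÷ 7 = 69 full weeks with remainder 4, so 69 more Fridays after the first → 70.

70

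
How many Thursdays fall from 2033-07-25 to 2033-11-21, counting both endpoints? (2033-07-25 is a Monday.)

2033-07-25 is a Monday; the first Thursday on or after it is 2033-07-28 (3 days later).
From 2033-07-28 to 2033-11-21: 3 + 31 + 30 + 31 + 21 = 116 days (rest of July, August, September, October, November).
116 ÷ 7 = 16 full weeks with remainder 4, so 16 more Thursdays after the first → 17.

17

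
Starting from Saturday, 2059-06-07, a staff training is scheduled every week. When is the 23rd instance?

The 23rd occurrence is 22 intervals after the first: 22 × 7 = 154 days after 2059-06-07.
June has 30 days — 23 days to the end of June leaves 131.
July has 31 days (100 left).
August has 31 days (69 left).
September has 30 days (39 left).
October has 31 days (8 left).
8 days into November → 2059-11-08.

2059-11-08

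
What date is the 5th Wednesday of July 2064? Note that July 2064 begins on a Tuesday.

July 2064 begins on a Tuesday, so the first Wednesday is July 2 (1 day later).
The 5th Wednesday is 4 weeks later: 2 + 28 = 30.

30 July 2064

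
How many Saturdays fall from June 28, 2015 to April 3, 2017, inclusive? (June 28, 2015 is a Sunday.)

92

June 28, 2015 is a Sunday; the first Saturday on or after it is July 4, 2015 (6 days later).
From July 4, 2015 to April 3, 2017: 180 + 366 + 93 = 639 days (rest of 2015, 2016, to April 3, 2017 in 2017).
639 ÷ 7 = 91 full weeks with remainder 2, so 91 more Saturdays after the first → 92.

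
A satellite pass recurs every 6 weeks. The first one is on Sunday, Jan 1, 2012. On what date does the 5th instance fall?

Jun 17, 2012

The 5th occurrence is 4 intervals after the first: 4 × 42 = 168 days after Jan 1, 2012.
Jan has 31 days — 30 days to the end of Jan leaves 138.
Feb has 29 days (109 left).
Mar has 31 days (78 left).
Apr has 30 days (48 left).
May has 31 days (17 left).
17 days into Jun → Jun 17, 2012.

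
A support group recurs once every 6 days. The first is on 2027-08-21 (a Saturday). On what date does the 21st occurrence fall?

2027-12-19

The 21st occurrence is 20 intervals after the first: 20 × 6 = 120 days after 2027-08-21.
August has 31 days — 10 days to the end of August leaves 110.
September has 30 days (80 left).
October has 31 days (49 left).
November has 30 days (19 left).
19 days into December → 2027-12-19.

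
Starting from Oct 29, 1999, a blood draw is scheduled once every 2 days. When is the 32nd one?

Dec 30, 1999

The 32nd occurrence is 31 intervals after the first: 31 × 2 = 62 days after Oct 29, 1999.
Oct has 31 days — 2 days to the end of Oct leaves 60.
Nov has 30 days (30 left).
30 days into Dec → Dec 30, 1999.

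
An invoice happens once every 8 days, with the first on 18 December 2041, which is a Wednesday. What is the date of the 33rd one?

31 August 2042

The 33rd occurrence is 32 intervals after the first: 32 × 8 = 256 days after 18 December 2041.
December has 31 days — 13 days to the end of December leaves 243.
January has 31 days (212 left).
February has 28 days (184 left).
March has 31 days (153 left).
April has 30 days (123 left).
May has 31 days (92 left).
June has 30 days (62 left).
July has 31 days (31 left).
31 days into August → 31 August 2042.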